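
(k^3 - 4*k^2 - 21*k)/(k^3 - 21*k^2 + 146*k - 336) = k*(k + 3)/(k^2 - 14*k + 48)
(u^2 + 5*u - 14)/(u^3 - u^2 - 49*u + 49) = (u - 2)/(u^2 - 8*u + 7)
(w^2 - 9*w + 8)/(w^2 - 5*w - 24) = (w - 1)/(w + 3)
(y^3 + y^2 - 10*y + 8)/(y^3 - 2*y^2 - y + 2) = (y + 4)/(y + 1)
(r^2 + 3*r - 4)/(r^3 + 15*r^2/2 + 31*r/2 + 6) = 2*(r - 1)/(2*r^2 + 7*r + 3)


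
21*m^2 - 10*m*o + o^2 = (-7*m + o)*(-3*m + o)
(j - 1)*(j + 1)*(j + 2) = j^3 + 2*j^2 - j - 2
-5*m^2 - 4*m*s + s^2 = (-5*m + s)*(m + s)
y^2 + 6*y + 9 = (y + 3)^2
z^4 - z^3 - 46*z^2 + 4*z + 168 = (z - 7)*(z - 2)*(z + 2)*(z + 6)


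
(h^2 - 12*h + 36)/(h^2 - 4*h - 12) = (h - 6)/(h + 2)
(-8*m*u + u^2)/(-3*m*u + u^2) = (8*m - u)/(3*m - u)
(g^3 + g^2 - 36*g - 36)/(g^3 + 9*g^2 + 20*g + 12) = (g - 6)/(g + 2)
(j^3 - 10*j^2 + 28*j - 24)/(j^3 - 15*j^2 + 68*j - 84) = (j - 2)/(j - 7)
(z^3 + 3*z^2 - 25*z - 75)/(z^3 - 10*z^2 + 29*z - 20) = (z^2 + 8*z + 15)/(z^2 - 5*z + 4)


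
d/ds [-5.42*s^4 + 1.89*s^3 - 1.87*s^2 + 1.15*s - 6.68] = -21.68*s^3 + 5.67*s^2 - 3.74*s + 1.15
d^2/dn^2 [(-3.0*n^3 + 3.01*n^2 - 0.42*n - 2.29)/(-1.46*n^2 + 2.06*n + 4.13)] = (45.325192*n^3 + 73.5303960000002*n^2 + 280.894872*n - 62.776918)/(3.112136*n^6 - 13.173288*n^5 - 7.823556*n^4 + 65.786512*n^3 + 22.131018*n^2 - 105.411642*n - 70.444997)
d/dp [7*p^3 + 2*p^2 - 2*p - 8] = 21*p^2 + 4*p - 2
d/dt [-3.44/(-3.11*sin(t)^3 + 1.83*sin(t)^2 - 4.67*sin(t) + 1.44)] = (-32.0952*sin(t)^2 + 12.5904*sin(t) - 16.0648)*cos(t)/(3.11*sin(t)^3 - 1.83*sin(t)^2 + 4.67*sin(t) - 1.44)^2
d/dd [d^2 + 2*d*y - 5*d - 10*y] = 2*d + 2*y - 5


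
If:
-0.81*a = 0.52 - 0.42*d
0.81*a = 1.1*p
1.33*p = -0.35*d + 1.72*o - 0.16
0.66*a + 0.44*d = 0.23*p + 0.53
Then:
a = -0.01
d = 1.22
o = 0.33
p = -0.01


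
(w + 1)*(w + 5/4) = w^2 + 9*w/4 + 5/4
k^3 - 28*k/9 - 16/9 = (k - 2)*(k + 2/3)*(k + 4/3)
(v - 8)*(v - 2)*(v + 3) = v^3 - 7*v^2 - 14*v + 48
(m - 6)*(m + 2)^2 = m^3 - 2*m^2 - 20*m - 24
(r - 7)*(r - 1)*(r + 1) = r^3 - 7*r^2 - r + 7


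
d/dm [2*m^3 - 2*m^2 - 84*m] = 6*m^2 - 4*m - 84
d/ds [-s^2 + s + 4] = 1 - 2*s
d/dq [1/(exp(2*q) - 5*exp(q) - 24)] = (5 - 2*exp(q))*exp(q)/(-exp(2*q) + 5*exp(q) + 24)^2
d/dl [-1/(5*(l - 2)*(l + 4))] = 2*(l + 1)/(5*(l - 2)^2*(l + 4)^2)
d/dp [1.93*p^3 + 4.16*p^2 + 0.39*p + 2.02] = 5.79*p^2 + 8.32*p + 0.39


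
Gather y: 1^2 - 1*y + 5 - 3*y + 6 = 12 - 4*y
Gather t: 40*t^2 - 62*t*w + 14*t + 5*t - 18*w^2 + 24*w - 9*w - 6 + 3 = 40*t^2 + t*(19 - 62*w) - 18*w^2 + 15*w - 3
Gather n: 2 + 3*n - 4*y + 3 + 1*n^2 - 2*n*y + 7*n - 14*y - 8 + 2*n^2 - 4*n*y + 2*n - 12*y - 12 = 3*n^2 + n*(12 - 6*y) - 30*y - 15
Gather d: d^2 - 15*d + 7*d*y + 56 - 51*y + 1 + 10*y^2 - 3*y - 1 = d^2 + d*(7*y - 15) + 10*y^2 - 54*y + 56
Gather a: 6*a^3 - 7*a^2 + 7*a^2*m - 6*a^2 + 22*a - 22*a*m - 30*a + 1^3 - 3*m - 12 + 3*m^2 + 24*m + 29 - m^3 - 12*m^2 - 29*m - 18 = 6*a^3 + a^2*(7*m - 13) + a*(-22*m - 8) - m^3 - 9*m^2 - 8*m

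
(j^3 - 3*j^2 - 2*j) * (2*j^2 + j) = 2*j^5 - 5*j^4 - 7*j^3 - 2*j^2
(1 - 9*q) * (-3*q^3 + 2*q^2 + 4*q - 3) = 27*q^4 - 21*q^3 - 34*q^2 + 31*q - 3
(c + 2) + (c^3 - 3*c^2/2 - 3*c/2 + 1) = c^3 - 3*c^2/2 - c/2 + 3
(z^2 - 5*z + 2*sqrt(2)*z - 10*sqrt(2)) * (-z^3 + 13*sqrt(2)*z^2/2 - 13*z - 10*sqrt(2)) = -z^5 + 5*z^4 + 9*sqrt(2)*z^4/2 - 45*sqrt(2)*z^3/2 + 13*z^3 - 65*z^2 - 36*sqrt(2)*z^2 - 40*z + 180*sqrt(2)*z + 200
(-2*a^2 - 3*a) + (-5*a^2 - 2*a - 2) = -7*a^2 - 5*a - 2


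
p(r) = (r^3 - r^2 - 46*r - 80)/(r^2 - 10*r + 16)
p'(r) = (10 - 2*r)*(r^3 - r^2 - 46*r - 80)/(r^2 - 10*r + 16)^2 + (3*r^2 - 2*r - 46)/(r^2 - 10*r + 16)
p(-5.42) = -0.19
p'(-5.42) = 0.49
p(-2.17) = 0.12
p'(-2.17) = -0.61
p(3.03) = 39.21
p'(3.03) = -25.39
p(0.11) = -5.70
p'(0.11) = -6.84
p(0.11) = -5.70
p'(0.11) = -6.84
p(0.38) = -7.90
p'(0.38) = -9.67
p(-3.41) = 0.41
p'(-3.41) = 0.04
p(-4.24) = 0.27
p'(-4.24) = 0.28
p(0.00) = -5.00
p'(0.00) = -6.00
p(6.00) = 22.00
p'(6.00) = -0.75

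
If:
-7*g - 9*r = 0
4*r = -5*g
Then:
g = 0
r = 0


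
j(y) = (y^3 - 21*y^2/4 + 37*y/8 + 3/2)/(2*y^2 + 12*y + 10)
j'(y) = (-4*y - 12)*(y^3 - 21*y^2/4 + 37*y/8 + 3/2)/(2*y^2 + 12*y + 10)^2 + (3*y^2 - 21*y/2 + 37/8)/(2*y^2 + 12*y + 10)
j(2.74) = -0.08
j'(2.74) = 0.00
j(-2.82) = 9.54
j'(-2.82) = -6.46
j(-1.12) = 12.53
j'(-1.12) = 79.57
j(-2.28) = 6.92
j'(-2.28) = -3.48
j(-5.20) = -181.62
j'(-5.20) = -867.79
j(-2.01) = 6.15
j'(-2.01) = -2.24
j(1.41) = 0.01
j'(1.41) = -0.14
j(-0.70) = -1.80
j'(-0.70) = 11.64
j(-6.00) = -43.12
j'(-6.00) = -34.19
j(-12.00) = -16.48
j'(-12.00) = -0.20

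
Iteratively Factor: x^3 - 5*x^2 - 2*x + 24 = (x + 2)*(x^2 - 7*x + 12) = (x - 4)*(x + 2)*(x - 3)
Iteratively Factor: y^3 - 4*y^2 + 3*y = (y)*(y^2 - 4*y + 3) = y*(y - 3)*(y - 1)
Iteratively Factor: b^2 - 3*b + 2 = (b - 1)*(b - 2)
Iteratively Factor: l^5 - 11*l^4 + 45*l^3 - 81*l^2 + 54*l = (l - 3)*(l^4 - 8*l^3 + 21*l^2 - 18*l) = (l - 3)^2*(l^3 - 5*l^2 + 6*l) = l*(l - 3)^2*(l^2 - 5*l + 6) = l*(l - 3)^3*(l - 2)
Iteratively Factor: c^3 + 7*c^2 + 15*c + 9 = (c + 1)*(c^2 + 6*c + 9) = (c + 1)*(c + 3)*(c + 3)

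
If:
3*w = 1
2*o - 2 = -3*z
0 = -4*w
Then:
No Solution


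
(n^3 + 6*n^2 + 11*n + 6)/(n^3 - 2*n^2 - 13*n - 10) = (n + 3)/(n - 5)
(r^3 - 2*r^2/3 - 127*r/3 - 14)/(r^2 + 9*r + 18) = (3*r^2 - 20*r - 7)/(3*(r + 3))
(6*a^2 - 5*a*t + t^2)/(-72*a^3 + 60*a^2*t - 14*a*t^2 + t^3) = (-3*a + t)/(36*a^2 - 12*a*t + t^2)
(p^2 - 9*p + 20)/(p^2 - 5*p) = (p - 4)/p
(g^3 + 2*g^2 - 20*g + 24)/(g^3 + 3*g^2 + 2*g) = (g^3 + 2*g^2 - 20*g + 24)/(g*(g^2 + 3*g + 2))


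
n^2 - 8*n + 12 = (n - 6)*(n - 2)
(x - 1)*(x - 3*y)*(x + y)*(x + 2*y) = x^4 - x^3 - 7*x^2*y^2 - 6*x*y^3 + 7*x*y^2 + 6*y^3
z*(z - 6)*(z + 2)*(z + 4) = z^4 - 28*z^2 - 48*z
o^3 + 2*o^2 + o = o*(o + 1)^2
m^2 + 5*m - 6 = (m - 1)*(m + 6)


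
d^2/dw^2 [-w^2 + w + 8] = -2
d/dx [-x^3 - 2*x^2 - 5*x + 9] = -3*x^2 - 4*x - 5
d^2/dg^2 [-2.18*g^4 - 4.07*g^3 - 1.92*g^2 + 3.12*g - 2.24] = -26.16*g^2 - 24.42*g - 3.84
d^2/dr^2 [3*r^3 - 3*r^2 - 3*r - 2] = 18*r - 6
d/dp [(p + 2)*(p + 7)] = 2*p + 9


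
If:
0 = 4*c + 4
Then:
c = -1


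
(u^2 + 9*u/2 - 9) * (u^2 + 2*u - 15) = u^4 + 13*u^3/2 - 15*u^2 - 171*u/2 + 135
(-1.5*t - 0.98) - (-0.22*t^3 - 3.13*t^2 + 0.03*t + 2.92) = 0.22*t^3 + 3.13*t^2 - 1.53*t - 3.9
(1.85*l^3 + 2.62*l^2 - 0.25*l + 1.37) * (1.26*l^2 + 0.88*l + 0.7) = 2.331*l^5 + 4.9292*l^4 + 3.2856*l^3 + 3.3402*l^2 + 1.0306*l + 0.959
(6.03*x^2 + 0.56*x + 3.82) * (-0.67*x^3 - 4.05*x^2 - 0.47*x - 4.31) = -4.0401*x^5 - 24.7967*x^4 - 7.6615*x^3 - 41.7235*x^2 - 4.209*x - 16.4642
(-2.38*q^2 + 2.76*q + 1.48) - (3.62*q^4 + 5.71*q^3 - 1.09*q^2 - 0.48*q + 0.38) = -3.62*q^4 - 5.71*q^3 - 1.29*q^2 + 3.24*q + 1.1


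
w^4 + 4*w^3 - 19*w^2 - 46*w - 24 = (w - 4)*(w + 1)^2*(w + 6)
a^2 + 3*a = a*(a + 3)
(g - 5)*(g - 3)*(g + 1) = g^3 - 7*g^2 + 7*g + 15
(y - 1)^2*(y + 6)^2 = y^4 + 10*y^3 + 13*y^2 - 60*y + 36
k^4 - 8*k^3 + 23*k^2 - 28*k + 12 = (k - 3)*(k - 2)^2*(k - 1)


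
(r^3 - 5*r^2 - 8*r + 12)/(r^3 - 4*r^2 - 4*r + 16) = (r^2 - 7*r + 6)/(r^2 - 6*r + 8)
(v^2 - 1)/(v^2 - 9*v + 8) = (v + 1)/(v - 8)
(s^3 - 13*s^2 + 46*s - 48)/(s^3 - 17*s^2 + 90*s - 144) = (s - 2)/(s - 6)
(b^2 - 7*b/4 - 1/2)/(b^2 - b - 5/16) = 4*(b - 2)/(4*b - 5)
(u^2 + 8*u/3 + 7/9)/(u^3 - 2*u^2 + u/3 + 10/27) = 3*(3*u + 7)/(9*u^2 - 21*u + 10)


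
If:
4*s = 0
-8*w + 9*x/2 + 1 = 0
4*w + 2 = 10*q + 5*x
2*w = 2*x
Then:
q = 6/35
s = 0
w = 2/7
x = 2/7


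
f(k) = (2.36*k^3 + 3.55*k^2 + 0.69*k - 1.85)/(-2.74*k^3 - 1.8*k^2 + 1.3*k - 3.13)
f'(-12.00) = 0.00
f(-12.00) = -0.80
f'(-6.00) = 0.02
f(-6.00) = -0.75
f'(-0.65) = 0.25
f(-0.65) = 0.36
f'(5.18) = 0.02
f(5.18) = -1.00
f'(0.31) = -1.28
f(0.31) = 0.41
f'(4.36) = 0.03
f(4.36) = -1.02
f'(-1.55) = -66.83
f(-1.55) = -4.33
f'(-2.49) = -0.11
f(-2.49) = -0.73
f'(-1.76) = -3.09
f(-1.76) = -1.25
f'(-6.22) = 0.01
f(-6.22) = -0.75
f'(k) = (7.08*k^2 + 7.1*k + 0.69)/(-2.74*k^3 - 1.8*k^2 + 1.3*k - 3.13) + (8.22*k^2 + 3.6*k - 1.3)*(2.36*k^3 + 3.55*k^2 + 0.69*k - 1.85)/(-2.74*k^3 - 1.8*k^2 + 1.3*k - 3.13)^2 = (5.479*k^4 + 9.9172*k^3 - 31.5104*k^2 - 28.883*k + 0.2453)/(7.5076*k^6 + 9.864*k^5 - 3.884*k^4 + 12.4724*k^3 + 12.958*k^2 - 8.138*k + 9.7969)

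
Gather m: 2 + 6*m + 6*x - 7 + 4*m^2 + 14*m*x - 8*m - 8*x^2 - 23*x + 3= 4*m^2 + m*(14*x - 2) - 8*x^2 - 17*x - 2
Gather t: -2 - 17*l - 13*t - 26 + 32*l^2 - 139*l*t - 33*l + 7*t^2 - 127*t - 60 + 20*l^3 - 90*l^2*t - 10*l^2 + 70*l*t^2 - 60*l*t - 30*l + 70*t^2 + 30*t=20*l^3 + 22*l^2 - 80*l + t^2*(70*l + 77) + t*(-90*l^2 - 199*l - 110) - 88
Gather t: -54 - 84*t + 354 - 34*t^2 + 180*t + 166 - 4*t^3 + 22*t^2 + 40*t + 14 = -4*t^3 - 12*t^2 + 136*t + 480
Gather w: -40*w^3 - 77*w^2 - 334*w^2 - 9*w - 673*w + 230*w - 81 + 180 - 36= -40*w^3 - 411*w^2 - 452*w + 63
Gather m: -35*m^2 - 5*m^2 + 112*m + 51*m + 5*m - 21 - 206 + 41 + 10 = -40*m^2 + 168*m - 176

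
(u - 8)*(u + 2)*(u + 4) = u^3 - 2*u^2 - 40*u - 64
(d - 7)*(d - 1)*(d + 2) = d^3 - 6*d^2 - 9*d + 14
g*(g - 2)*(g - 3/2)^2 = g^4 - 5*g^3 + 33*g^2/4 - 9*g/2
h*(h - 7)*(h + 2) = h^3 - 5*h^2 - 14*h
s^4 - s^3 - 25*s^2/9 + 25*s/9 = s*(s - 5/3)*(s - 1)*(s + 5/3)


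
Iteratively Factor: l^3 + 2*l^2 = (l)*(l^2 + 2*l) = l^2*(l + 2)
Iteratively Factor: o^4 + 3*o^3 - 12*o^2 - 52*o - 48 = (o + 2)*(o^3 + o^2 - 14*o - 24) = (o + 2)^2*(o^2 - o - 12) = (o - 4)*(o + 2)^2*(o + 3)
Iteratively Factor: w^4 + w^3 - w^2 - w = (w - 1)*(w^3 + 2*w^2 + w) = (w - 1)*(w + 1)*(w^2 + w) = w*(w - 1)*(w + 1)*(w + 1)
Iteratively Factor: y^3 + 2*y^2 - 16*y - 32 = (y - 4)*(y^2 + 6*y + 8) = (y - 4)*(y + 2)*(y + 4)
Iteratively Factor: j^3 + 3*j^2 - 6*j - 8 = (j - 2)*(j^2 + 5*j + 4) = (j - 2)*(j + 1)*(j + 4)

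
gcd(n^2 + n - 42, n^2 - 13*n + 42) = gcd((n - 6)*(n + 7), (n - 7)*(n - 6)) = n - 6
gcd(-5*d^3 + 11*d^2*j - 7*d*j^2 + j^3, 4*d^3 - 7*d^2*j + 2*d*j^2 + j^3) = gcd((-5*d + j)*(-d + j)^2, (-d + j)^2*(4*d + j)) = d^2 - 2*d*j + j^2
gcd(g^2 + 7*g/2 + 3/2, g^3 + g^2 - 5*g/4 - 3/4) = g + 1/2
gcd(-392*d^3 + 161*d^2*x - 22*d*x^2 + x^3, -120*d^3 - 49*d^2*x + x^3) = -8*d + x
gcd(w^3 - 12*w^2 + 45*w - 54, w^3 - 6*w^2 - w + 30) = w - 3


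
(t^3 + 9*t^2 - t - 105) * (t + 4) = t^4 + 13*t^3 + 35*t^2 - 109*t - 420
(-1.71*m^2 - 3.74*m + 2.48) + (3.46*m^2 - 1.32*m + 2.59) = 1.75*m^2 - 5.06*m + 5.07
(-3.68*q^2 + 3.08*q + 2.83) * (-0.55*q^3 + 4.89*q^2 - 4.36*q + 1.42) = 2.024*q^5 - 19.6892*q^4 + 29.5495*q^3 - 4.8157*q^2 - 7.9652*q + 4.0186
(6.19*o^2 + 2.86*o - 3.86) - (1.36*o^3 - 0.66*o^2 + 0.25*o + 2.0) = -1.36*o^3 + 6.85*o^2 + 2.61*o - 5.86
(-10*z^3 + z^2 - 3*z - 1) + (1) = -10*z^3 + z^2 - 3*z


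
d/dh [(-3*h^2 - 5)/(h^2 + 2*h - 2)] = 2*(-3*h^2 + 11*h + 5)/(h^4 + 4*h^3 - 8*h + 4)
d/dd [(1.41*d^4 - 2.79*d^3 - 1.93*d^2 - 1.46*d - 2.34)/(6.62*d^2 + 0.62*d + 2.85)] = (18.6684*d^5 - 15.8472*d^4 + 12.6144*d^3 - 15.3859*d^2 + 19.9806*d - 2.7102)/(43.8244*d^4 + 8.2088*d^3 + 38.1184*d^2 + 3.534*d + 8.1225)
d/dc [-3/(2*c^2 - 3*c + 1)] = 3*(4*c - 3)/(2*c^2 - 3*c + 1)^2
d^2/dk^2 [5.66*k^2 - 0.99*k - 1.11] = 11.3200000000000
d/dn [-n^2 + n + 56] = 1 - 2*n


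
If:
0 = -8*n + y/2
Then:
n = y/16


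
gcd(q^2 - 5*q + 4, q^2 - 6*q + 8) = q - 4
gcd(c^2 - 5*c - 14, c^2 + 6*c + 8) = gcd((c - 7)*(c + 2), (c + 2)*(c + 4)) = c + 2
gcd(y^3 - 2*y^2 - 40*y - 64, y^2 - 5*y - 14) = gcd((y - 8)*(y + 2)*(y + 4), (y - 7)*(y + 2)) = y + 2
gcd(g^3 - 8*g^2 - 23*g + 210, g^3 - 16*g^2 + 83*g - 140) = g - 7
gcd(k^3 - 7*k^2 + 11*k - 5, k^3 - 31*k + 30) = k^2 - 6*k + 5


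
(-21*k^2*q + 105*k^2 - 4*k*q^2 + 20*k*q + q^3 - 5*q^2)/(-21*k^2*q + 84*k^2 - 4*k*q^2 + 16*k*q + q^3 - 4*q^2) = (q - 5)/(q - 4)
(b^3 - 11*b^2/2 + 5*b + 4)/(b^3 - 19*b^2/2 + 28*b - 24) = (2*b^2 - 3*b - 2)/(2*b^2 - 11*b + 12)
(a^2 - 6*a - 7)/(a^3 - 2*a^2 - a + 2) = (a - 7)/(a^2 - 3*a + 2)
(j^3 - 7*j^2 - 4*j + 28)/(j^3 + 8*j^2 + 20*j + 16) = (j^2 - 9*j + 14)/(j^2 + 6*j + 8)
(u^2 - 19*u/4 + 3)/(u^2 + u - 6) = (u^2 - 19*u/4 + 3)/(u^2 + u - 6)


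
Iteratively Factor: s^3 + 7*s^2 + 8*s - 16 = (s + 4)*(s^2 + 3*s - 4) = (s - 1)*(s + 4)*(s + 4)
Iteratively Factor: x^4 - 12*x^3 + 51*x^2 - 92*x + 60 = (x - 2)*(x^3 - 10*x^2 + 31*x - 30) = (x - 5)*(x - 2)*(x^2 - 5*x + 6) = (x - 5)*(x - 3)*(x - 2)*(x - 2)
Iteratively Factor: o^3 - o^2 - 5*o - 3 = (o + 1)*(o^2 - 2*o - 3) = (o + 1)^2*(o - 3)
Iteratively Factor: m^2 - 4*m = (m - 4)*(m)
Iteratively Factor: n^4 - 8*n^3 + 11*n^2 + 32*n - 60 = (n - 5)*(n^3 - 3*n^2 - 4*n + 12) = (n - 5)*(n - 2)*(n^2 - n - 6) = (n - 5)*(n - 3)*(n - 2)*(n + 2)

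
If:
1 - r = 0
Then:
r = 1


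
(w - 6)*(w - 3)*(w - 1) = w^3 - 10*w^2 + 27*w - 18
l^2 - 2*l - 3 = (l - 3)*(l + 1)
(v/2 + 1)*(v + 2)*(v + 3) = v^3/2 + 7*v^2/2 + 8*v + 6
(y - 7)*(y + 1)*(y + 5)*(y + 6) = y^4 + 5*y^3 - 43*y^2 - 257*y - 210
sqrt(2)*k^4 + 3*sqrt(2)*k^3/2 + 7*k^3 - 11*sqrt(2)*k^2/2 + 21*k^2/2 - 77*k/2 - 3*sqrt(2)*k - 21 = (k - 2)*(k + 3)*(k + 7*sqrt(2)/2)*(sqrt(2)*k + sqrt(2)/2)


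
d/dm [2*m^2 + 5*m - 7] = 4*m + 5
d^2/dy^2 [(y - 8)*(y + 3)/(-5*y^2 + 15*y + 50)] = 4*(y^3 + 21*y^2 - 33*y + 103)/(5*(y^6 - 9*y^5 - 3*y^4 + 153*y^3 + 30*y^2 - 900*y - 1000))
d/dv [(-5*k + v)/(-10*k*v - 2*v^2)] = (-v*(5*k + v) - (5*k - v)*(5*k + 2*v))/(2*v^2*(5*k + v)^2)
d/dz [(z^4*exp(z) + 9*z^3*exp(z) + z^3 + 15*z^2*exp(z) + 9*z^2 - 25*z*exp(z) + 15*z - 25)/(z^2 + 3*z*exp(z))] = (z^6*exp(z) + 11*z^5*exp(z) + 9*z^4*exp(2*z) + 21*z^4*exp(z) + z^4 + 54*z^3*exp(2*z) - 46*z^3*exp(z) + 45*z^2*exp(2*z) + 7*z^2*exp(z) - 15*z^2 + 75*z*exp(z) + 50*z + 75*exp(z))/(z^2*(z^2 + 6*z*exp(z) + 9*exp(2*z)))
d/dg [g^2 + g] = 2*g + 1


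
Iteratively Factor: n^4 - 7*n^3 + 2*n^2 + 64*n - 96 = (n - 2)*(n^3 - 5*n^2 - 8*n + 48) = (n - 4)*(n - 2)*(n^2 - n - 12) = (n - 4)*(n - 2)*(n + 3)*(n - 4)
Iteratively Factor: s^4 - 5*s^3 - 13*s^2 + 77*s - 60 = (s - 1)*(s^3 - 4*s^2 - 17*s + 60) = (s - 5)*(s - 1)*(s^2 + s - 12) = (s - 5)*(s - 3)*(s - 1)*(s + 4)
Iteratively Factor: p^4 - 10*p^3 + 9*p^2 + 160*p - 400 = (p - 5)*(p^3 - 5*p^2 - 16*p + 80) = (p - 5)^2*(p^2 - 16) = (p - 5)^2*(p - 4)*(p + 4)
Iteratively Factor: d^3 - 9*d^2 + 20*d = (d - 4)*(d^2 - 5*d) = d*(d - 4)*(d - 5)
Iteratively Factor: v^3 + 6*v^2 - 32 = (v - 2)*(v^2 + 8*v + 16) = (v - 2)*(v + 4)*(v + 4)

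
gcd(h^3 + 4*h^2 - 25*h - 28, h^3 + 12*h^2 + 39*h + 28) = h^2 + 8*h + 7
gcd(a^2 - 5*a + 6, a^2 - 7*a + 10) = a - 2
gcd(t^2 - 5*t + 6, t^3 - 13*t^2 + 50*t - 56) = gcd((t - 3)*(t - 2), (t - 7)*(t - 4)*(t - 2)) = t - 2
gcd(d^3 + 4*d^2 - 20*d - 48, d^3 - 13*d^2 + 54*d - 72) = d - 4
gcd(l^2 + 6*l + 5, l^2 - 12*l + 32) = 1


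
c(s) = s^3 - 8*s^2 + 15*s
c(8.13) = 130.54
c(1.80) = 6.91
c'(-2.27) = 66.78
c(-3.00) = -144.00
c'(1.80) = -4.08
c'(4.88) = 8.36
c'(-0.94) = 32.69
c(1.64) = 7.49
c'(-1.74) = 51.92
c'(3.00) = -6.00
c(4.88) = -1.10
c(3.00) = 0.00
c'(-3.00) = 90.00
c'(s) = 3*s^2 - 16*s + 15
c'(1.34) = -1.05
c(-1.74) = -55.59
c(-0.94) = -22.00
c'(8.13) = 83.21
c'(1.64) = -3.17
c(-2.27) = -86.97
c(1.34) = 8.14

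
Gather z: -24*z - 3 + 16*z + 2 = -8*z - 1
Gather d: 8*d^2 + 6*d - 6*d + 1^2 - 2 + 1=8*d^2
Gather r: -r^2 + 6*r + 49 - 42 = -r^2 + 6*r + 7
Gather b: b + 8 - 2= b + 6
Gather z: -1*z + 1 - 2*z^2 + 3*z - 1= -2*z^2 + 2*z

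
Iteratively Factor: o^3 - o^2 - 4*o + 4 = (o - 1)*(o^2 - 4) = (o - 2)*(o - 1)*(o + 2)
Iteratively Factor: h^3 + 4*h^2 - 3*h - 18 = (h + 3)*(h^2 + h - 6) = (h - 2)*(h + 3)*(h + 3)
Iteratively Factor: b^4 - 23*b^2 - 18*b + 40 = (b + 4)*(b^3 - 4*b^2 - 7*b + 10) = (b - 5)*(b + 4)*(b^2 + b - 2) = (b - 5)*(b - 1)*(b + 4)*(b + 2)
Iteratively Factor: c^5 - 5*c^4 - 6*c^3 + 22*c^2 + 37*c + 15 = (c - 3)*(c^4 - 2*c^3 - 12*c^2 - 14*c - 5) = (c - 3)*(c + 1)*(c^3 - 3*c^2 - 9*c - 5) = (c - 5)*(c - 3)*(c + 1)*(c^2 + 2*c + 1) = (c - 5)*(c - 3)*(c + 1)^2*(c + 1)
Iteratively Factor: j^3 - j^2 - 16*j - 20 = (j - 5)*(j^2 + 4*j + 4) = (j - 5)*(j + 2)*(j + 2)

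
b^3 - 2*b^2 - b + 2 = (b - 2)*(b - 1)*(b + 1)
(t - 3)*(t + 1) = t^2 - 2*t - 3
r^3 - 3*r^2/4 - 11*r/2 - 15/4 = (r - 3)*(r + 1)*(r + 5/4)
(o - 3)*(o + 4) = o^2 + o - 12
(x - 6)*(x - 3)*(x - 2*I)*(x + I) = x^4 - 9*x^3 - I*x^3 + 20*x^2 + 9*I*x^2 - 18*x - 18*I*x + 36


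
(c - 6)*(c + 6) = c^2 - 36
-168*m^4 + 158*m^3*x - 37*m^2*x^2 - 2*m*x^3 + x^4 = (-4*m + x)*(-3*m + x)*(-2*m + x)*(7*m + x)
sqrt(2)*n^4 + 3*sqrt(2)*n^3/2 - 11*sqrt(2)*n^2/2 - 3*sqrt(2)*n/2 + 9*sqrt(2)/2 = (n - 3/2)*(n - 1)*(n + 3)*(sqrt(2)*n + sqrt(2))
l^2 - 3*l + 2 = (l - 2)*(l - 1)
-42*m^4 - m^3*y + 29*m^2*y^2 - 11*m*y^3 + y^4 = (-7*m + y)*(-3*m + y)*(-2*m + y)*(m + y)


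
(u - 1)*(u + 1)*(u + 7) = u^3 + 7*u^2 - u - 7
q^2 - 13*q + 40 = (q - 8)*(q - 5)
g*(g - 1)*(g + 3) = g^3 + 2*g^2 - 3*g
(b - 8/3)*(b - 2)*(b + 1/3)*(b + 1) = b^4 - 10*b^3/3 - 5*b^2/9 + 50*b/9 + 16/9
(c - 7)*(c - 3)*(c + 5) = c^3 - 5*c^2 - 29*c + 105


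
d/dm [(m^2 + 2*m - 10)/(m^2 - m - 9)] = (-3*m^2 + 2*m - 28)/(m^4 - 2*m^3 - 17*m^2 + 18*m + 81)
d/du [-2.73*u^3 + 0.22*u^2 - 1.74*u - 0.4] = -8.19*u^2 + 0.44*u - 1.74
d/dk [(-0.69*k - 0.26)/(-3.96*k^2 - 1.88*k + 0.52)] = (2.7324*k^2 + 1.2972*k - (0.69*k + 0.26)*(7.92*k + 1.88) - 0.3588)/(3.96*k^2 + 1.88*k - 0.52)^2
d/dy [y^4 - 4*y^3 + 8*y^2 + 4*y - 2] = 4*y^3 - 12*y^2 + 16*y + 4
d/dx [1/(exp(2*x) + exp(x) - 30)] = (-2*exp(x) - 1)*exp(x)/(exp(2*x) + exp(x) - 30)^2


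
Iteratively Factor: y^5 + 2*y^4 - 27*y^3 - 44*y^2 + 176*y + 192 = (y - 3)*(y^4 + 5*y^3 - 12*y^2 - 80*y - 64) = (y - 4)*(y - 3)*(y^3 + 9*y^2 + 24*y + 16) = (y - 4)*(y - 3)*(y + 4)*(y^2 + 5*y + 4) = (y - 4)*(y - 3)*(y + 1)*(y + 4)*(y + 4)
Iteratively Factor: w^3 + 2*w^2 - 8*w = (w - 2)*(w^2 + 4*w) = w*(w - 2)*(w + 4)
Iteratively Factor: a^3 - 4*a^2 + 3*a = (a)*(a^2 - 4*a + 3) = a*(a - 3)*(a - 1)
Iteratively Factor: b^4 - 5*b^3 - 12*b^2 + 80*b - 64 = (b + 4)*(b^3 - 9*b^2 + 24*b - 16) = (b - 4)*(b + 4)*(b^2 - 5*b + 4) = (b - 4)^2*(b + 4)*(b - 1)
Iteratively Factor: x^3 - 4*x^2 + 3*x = (x)*(x^2 - 4*x + 3) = x*(x - 1)*(x - 3)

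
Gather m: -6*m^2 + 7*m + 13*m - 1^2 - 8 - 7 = -6*m^2 + 20*m - 16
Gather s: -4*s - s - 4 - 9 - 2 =-5*s - 15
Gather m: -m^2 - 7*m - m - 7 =-m^2 - 8*m - 7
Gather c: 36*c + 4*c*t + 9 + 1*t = c*(4*t + 36) + t + 9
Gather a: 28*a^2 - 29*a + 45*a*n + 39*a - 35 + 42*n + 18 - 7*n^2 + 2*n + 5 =28*a^2 + a*(45*n + 10) - 7*n^2 + 44*n - 12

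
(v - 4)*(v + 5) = v^2 + v - 20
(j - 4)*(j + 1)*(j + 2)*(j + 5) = j^4 + 4*j^3 - 15*j^2 - 58*j - 40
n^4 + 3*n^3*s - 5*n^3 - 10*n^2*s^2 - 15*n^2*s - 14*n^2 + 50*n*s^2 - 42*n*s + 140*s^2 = (n - 7)*(n + 2)*(n - 2*s)*(n + 5*s)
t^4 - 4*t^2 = t^2*(t - 2)*(t + 2)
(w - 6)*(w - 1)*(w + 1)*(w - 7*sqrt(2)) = w^4 - 7*sqrt(2)*w^3 - 6*w^3 - w^2 + 42*sqrt(2)*w^2 + 6*w + 7*sqrt(2)*w - 42*sqrt(2)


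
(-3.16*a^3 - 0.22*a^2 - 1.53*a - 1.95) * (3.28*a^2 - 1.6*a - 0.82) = -10.3648*a^5 + 4.3344*a^4 - 2.0752*a^3 - 3.7676*a^2 + 4.3746*a + 1.599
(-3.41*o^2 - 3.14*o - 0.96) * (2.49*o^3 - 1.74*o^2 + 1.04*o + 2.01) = -8.4909*o^5 - 1.8852*o^4 - 0.473199999999999*o^3 - 8.4493*o^2 - 7.3098*o - 1.9296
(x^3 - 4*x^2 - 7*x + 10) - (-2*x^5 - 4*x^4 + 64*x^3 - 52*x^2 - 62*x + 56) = 2*x^5 + 4*x^4 - 63*x^3 + 48*x^2 + 55*x - 46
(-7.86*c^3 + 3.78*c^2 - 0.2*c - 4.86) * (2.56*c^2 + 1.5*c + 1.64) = -20.1216*c^5 - 2.1132*c^4 - 7.7324*c^3 - 6.5424*c^2 - 7.618*c - 7.9704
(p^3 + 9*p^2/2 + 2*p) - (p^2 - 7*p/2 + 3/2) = p^3 + 7*p^2/2 + 11*p/2 - 3/2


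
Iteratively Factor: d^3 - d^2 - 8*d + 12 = (d - 2)*(d^2 + d - 6) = (d - 2)^2*(d + 3)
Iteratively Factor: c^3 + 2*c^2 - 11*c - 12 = (c + 1)*(c^2 + c - 12) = (c - 3)*(c + 1)*(c + 4)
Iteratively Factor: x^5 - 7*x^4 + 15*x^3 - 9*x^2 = (x)*(x^4 - 7*x^3 + 15*x^2 - 9*x) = x*(x - 3)*(x^3 - 4*x^2 + 3*x) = x*(x - 3)*(x - 1)*(x^2 - 3*x) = x^2*(x - 3)*(x - 1)*(x - 3)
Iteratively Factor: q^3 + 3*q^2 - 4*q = (q)*(q^2 + 3*q - 4) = q*(q + 4)*(q - 1)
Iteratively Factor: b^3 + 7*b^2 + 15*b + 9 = (b + 3)*(b^2 + 4*b + 3) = (b + 3)^2*(b + 1)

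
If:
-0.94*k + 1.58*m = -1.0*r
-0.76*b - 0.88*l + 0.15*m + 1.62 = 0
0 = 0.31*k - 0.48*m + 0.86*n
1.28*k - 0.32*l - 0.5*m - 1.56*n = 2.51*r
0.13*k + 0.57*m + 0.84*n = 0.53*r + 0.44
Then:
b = -3.77806461367366*r - 1.42412523122791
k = 2.66701266760109*r + 0.988205114643112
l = 3.42545222542512*r + 3.17104897786476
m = 0.953792346547484*r + 0.587919498585143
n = -0.429015814666914*r - 0.0280723560680189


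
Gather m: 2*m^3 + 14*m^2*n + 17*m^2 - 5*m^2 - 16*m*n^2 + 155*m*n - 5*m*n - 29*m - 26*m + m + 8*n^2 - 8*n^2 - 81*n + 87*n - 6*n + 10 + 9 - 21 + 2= 2*m^3 + m^2*(14*n + 12) + m*(-16*n^2 + 150*n - 54)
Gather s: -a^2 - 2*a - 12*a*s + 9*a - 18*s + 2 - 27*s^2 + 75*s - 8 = -a^2 + 7*a - 27*s^2 + s*(57 - 12*a) - 6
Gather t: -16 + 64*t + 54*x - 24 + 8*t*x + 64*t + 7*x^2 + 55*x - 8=t*(8*x + 128) + 7*x^2 + 109*x - 48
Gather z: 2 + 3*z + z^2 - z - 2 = z^2 + 2*z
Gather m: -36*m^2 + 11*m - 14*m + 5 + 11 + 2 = -36*m^2 - 3*m + 18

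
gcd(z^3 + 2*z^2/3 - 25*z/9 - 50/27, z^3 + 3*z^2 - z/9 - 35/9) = z + 5/3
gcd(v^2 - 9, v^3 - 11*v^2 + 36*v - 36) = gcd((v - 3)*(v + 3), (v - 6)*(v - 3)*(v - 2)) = v - 3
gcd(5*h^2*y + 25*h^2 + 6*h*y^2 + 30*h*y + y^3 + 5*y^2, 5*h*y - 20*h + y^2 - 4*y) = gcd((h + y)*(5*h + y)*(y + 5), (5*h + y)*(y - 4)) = 5*h + y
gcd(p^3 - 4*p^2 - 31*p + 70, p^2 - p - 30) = p + 5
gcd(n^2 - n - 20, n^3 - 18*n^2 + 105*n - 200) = n - 5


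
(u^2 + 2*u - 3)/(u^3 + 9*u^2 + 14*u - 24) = (u + 3)/(u^2 + 10*u + 24)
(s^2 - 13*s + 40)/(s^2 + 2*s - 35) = (s - 8)/(s + 7)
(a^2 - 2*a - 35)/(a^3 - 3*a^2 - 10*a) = (-a^2 + 2*a + 35)/(a*(-a^2 + 3*a + 10))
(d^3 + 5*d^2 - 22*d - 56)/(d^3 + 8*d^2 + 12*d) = (d^2 + 3*d - 28)/(d*(d + 6))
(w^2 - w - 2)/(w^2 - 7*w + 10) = (w + 1)/(w - 5)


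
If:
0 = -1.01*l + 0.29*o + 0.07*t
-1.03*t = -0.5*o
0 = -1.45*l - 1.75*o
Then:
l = 0.00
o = 0.00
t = 0.00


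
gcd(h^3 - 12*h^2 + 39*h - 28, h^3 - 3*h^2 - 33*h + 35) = h^2 - 8*h + 7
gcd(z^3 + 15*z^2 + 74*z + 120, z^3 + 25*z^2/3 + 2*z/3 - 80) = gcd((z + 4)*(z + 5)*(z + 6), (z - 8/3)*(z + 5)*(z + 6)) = z^2 + 11*z + 30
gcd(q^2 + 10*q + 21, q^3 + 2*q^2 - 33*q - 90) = q + 3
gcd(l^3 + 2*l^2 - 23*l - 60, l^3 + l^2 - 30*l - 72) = l^2 + 7*l + 12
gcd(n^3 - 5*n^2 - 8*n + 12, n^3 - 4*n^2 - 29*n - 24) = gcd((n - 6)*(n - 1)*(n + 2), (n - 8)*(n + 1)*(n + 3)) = 1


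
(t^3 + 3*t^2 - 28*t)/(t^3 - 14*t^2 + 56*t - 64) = t*(t + 7)/(t^2 - 10*t + 16)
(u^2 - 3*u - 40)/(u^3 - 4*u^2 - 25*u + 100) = (u - 8)/(u^2 - 9*u + 20)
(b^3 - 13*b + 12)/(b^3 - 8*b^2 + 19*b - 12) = (b + 4)/(b - 4)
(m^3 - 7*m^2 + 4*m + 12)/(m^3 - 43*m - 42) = (m^2 - 8*m + 12)/(m^2 - m - 42)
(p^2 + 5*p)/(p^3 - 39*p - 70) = p/(p^2 - 5*p - 14)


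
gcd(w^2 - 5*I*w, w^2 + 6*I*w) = w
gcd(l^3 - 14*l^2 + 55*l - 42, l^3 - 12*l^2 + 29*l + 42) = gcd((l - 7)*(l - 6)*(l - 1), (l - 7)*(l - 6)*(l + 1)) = l^2 - 13*l + 42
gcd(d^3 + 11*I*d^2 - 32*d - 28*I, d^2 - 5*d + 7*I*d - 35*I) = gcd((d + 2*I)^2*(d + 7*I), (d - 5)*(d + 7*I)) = d + 7*I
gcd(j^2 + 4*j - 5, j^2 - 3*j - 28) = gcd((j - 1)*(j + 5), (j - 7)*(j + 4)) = 1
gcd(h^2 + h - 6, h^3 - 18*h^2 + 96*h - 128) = h - 2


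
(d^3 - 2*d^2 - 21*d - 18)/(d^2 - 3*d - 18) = d + 1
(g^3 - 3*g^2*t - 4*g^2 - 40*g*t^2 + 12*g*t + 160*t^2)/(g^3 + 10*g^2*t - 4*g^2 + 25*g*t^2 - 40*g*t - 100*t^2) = (g - 8*t)/(g + 5*t)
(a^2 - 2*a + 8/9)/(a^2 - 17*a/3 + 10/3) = (a - 4/3)/(a - 5)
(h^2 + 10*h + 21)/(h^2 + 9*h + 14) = (h + 3)/(h + 2)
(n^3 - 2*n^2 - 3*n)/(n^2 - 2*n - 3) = n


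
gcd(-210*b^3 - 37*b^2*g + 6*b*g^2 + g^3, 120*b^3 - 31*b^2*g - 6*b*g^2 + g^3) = 5*b + g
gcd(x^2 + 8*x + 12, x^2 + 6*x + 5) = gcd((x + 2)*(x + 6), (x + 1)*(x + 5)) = 1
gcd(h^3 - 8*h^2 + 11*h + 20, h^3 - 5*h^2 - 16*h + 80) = h^2 - 9*h + 20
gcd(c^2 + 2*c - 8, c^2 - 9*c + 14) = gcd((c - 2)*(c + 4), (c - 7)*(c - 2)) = c - 2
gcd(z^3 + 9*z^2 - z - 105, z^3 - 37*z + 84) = z^2 + 4*z - 21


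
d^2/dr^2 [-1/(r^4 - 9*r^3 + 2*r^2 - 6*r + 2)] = 2*((6*r^2 - 27*r + 2)*(r^4 - 9*r^3 + 2*r^2 - 6*r + 2) - (4*r^3 - 27*r^2 + 4*r - 6)^2)/(r^4 - 9*r^3 + 2*r^2 - 6*r + 2)^3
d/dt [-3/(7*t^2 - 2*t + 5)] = 6*(7*t - 1)/(7*t^2 - 2*t + 5)^2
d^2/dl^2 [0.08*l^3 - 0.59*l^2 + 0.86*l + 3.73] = 0.48*l - 1.18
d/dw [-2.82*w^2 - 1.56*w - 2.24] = -5.64*w - 1.56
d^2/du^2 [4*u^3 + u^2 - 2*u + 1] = 24*u + 2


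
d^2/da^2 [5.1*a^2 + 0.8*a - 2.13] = 10.2000000000000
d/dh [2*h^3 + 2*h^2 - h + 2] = 6*h^2 + 4*h - 1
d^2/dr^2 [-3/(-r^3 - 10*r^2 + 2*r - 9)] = 6*(-(3*r + 10)*(r^3 + 10*r^2 - 2*r + 9) + (3*r^2 + 20*r - 2)^2)/(r^3 + 10*r^2 - 2*r + 9)^3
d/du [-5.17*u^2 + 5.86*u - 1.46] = 5.86 - 10.34*u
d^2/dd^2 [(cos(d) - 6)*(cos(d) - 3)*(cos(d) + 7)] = 177*cos(d)/4 + 4*cos(2*d) - 9*cos(3*d)/4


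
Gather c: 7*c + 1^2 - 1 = 7*c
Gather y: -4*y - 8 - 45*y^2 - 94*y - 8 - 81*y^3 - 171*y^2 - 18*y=-81*y^3 - 216*y^2 - 116*y - 16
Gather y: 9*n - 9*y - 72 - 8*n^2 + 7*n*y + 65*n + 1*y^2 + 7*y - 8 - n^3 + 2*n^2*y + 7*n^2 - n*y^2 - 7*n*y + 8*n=-n^3 - n^2 + 82*n + y^2*(1 - n) + y*(2*n^2 - 2) - 80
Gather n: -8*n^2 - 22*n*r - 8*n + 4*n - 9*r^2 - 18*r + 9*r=-8*n^2 + n*(-22*r - 4) - 9*r^2 - 9*r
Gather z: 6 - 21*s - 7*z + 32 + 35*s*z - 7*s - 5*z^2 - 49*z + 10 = -28*s - 5*z^2 + z*(35*s - 56) + 48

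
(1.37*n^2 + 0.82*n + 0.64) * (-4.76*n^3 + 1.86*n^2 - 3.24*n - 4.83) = -6.5212*n^5 - 1.355*n^4 - 5.96*n^3 - 8.0835*n^2 - 6.0342*n - 3.0912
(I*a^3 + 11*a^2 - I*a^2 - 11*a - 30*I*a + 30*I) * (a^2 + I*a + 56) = I*a^5 + 10*a^4 - I*a^4 - 10*a^3 + 37*I*a^3 + 646*a^2 - 37*I*a^2 - 646*a - 1680*I*a + 1680*I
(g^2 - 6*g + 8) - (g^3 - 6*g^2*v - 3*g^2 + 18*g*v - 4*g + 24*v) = -g^3 + 6*g^2*v + 4*g^2 - 18*g*v - 2*g - 24*v + 8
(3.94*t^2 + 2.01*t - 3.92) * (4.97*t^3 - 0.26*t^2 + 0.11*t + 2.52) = 19.5818*t^5 + 8.9653*t^4 - 19.5716*t^3 + 11.1691*t^2 + 4.634*t - 9.8784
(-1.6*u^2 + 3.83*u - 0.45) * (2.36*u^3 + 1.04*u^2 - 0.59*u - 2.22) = -3.776*u^5 + 7.3748*u^4 + 3.8652*u^3 + 0.8243*u^2 - 8.2371*u + 0.999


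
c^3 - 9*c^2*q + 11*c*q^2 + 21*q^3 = (c - 7*q)*(c - 3*q)*(c + q)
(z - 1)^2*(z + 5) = z^3 + 3*z^2 - 9*z + 5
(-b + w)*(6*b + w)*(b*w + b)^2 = -6*b^4*w^2 - 12*b^4*w - 6*b^4 + 5*b^3*w^3 + 10*b^3*w^2 + 5*b^3*w + b^2*w^4 + 2*b^2*w^3 + b^2*w^2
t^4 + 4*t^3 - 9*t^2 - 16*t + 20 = (t - 2)*(t - 1)*(t + 2)*(t + 5)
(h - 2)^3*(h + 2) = h^4 - 4*h^3 + 16*h - 16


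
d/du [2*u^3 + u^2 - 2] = 2*u*(3*u + 1)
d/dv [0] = 0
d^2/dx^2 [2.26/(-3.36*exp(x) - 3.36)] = 0.672619047619047*(1 - exp(x))*exp(x)/(exp(x) + 1)^3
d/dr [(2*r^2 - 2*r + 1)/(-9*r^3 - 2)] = (18*r^4 - 36*r^3 + 27*r^2 - 8*r + 4)/(81*r^6 + 36*r^3 + 4)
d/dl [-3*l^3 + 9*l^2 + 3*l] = -9*l^2 + 18*l + 3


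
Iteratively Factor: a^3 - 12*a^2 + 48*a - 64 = (a - 4)*(a^2 - 8*a + 16) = (a - 4)^2*(a - 4)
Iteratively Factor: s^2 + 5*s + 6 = (s + 2)*(s + 3)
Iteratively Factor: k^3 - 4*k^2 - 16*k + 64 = (k - 4)*(k^2 - 16) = (k - 4)*(k + 4)*(k - 4)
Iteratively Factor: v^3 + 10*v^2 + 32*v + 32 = (v + 4)*(v^2 + 6*v + 8) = (v + 2)*(v + 4)*(v + 4)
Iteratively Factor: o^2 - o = (o - 1)*(o)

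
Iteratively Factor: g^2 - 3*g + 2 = (g - 2)*(g - 1)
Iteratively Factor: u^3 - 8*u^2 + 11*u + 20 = (u - 5)*(u^2 - 3*u - 4) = (u - 5)*(u + 1)*(u - 4)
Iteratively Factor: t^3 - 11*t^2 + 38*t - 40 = (t - 5)*(t^2 - 6*t + 8) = (t - 5)*(t - 4)*(t - 2)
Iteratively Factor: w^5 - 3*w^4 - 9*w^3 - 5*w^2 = (w + 1)*(w^4 - 4*w^3 - 5*w^2) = w*(w + 1)*(w^3 - 4*w^2 - 5*w) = w*(w - 5)*(w + 1)*(w^2 + w) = w^2*(w - 5)*(w + 1)*(w + 1)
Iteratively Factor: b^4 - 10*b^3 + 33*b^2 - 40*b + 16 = (b - 1)*(b^3 - 9*b^2 + 24*b - 16) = (b - 4)*(b - 1)*(b^2 - 5*b + 4) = (b - 4)^2*(b - 1)*(b - 1)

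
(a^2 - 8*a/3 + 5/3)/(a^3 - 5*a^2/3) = (a - 1)/a^2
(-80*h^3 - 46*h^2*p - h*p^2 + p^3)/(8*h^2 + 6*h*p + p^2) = (-40*h^2 - 3*h*p + p^2)/(4*h + p)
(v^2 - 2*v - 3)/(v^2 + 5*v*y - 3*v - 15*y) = (v + 1)/(v + 5*y)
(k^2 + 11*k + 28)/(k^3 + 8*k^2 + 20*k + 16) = (k + 7)/(k^2 + 4*k + 4)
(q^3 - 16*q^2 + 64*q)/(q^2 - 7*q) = (q^2 - 16*q + 64)/(q - 7)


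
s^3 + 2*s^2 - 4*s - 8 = (s - 2)*(s + 2)^2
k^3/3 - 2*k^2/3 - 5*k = k*(k/3 + 1)*(k - 5)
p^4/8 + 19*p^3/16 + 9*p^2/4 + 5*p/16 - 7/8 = (p/4 + 1/4)*(p/2 + 1)*(p - 1/2)*(p + 7)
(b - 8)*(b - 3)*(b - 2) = b^3 - 13*b^2 + 46*b - 48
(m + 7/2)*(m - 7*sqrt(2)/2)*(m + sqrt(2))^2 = m^4 - 3*sqrt(2)*m^3/2 + 7*m^3/2 - 12*m^2 - 21*sqrt(2)*m^2/4 - 42*m - 7*sqrt(2)*m - 49*sqrt(2)/2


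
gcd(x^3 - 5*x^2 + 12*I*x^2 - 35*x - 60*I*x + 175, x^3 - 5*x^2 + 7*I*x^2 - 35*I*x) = x^2 + x*(-5 + 7*I) - 35*I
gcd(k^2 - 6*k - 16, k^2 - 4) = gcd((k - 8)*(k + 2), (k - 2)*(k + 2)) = k + 2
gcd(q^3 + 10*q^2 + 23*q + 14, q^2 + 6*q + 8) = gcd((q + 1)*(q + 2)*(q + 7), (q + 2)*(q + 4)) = q + 2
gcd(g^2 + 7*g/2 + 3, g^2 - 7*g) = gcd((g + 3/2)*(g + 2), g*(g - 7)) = 1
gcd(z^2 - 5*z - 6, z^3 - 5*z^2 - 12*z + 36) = z - 6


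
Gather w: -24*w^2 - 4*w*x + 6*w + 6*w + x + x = -24*w^2 + w*(12 - 4*x) + 2*x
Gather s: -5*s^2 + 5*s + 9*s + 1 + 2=-5*s^2 + 14*s + 3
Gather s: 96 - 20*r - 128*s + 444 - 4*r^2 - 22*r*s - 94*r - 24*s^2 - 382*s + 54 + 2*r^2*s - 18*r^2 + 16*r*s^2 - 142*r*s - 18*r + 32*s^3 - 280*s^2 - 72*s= -22*r^2 - 132*r + 32*s^3 + s^2*(16*r - 304) + s*(2*r^2 - 164*r - 582) + 594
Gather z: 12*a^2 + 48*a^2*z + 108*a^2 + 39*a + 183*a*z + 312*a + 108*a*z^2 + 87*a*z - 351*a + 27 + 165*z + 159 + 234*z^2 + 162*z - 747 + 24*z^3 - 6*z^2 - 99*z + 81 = 120*a^2 + 24*z^3 + z^2*(108*a + 228) + z*(48*a^2 + 270*a + 228) - 480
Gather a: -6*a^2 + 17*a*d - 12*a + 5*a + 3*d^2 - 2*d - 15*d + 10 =-6*a^2 + a*(17*d - 7) + 3*d^2 - 17*d + 10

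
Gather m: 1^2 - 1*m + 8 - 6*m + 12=21 - 7*m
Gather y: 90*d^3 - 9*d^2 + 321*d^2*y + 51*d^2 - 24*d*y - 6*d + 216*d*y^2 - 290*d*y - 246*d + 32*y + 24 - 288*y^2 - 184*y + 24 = 90*d^3 + 42*d^2 - 252*d + y^2*(216*d - 288) + y*(321*d^2 - 314*d - 152) + 48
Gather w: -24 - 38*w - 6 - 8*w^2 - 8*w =-8*w^2 - 46*w - 30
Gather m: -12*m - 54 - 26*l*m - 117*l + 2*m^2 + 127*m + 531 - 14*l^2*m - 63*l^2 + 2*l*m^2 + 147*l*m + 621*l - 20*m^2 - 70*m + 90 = -63*l^2 + 504*l + m^2*(2*l - 18) + m*(-14*l^2 + 121*l + 45) + 567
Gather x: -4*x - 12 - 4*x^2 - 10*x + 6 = -4*x^2 - 14*x - 6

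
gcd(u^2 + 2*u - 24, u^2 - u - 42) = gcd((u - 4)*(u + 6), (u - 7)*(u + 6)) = u + 6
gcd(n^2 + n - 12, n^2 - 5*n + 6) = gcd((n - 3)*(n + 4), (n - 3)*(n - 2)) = n - 3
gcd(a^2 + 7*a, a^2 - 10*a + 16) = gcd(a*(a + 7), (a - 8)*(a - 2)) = 1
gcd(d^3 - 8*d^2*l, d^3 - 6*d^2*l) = d^2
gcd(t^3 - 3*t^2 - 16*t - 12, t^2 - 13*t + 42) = t - 6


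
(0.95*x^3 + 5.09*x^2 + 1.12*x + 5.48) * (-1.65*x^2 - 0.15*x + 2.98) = -1.5675*x^5 - 8.541*x^4 + 0.2195*x^3 + 5.9582*x^2 + 2.5156*x + 16.3304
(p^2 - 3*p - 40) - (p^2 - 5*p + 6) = 2*p - 46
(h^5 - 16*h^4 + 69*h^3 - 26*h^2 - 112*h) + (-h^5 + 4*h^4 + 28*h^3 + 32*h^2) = -12*h^4 + 97*h^3 + 6*h^2 - 112*h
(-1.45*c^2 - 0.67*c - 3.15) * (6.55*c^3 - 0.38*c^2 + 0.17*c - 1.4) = -9.4975*c^5 - 3.8375*c^4 - 20.6244*c^3 + 3.1131*c^2 + 0.4025*c + 4.41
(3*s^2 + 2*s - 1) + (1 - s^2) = 2*s^2 + 2*s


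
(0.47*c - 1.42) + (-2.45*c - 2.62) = -1.98*c - 4.04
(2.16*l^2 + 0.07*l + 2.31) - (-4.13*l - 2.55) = 2.16*l^2 + 4.2*l + 4.86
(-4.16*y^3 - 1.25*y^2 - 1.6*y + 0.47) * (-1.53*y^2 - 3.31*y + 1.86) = 6.3648*y^5 + 15.6821*y^4 - 1.1521*y^3 + 2.2519*y^2 - 4.5317*y + 0.8742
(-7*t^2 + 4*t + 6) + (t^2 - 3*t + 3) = -6*t^2 + t + 9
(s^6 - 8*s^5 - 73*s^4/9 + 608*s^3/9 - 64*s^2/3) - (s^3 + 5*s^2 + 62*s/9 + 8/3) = s^6 - 8*s^5 - 73*s^4/9 + 599*s^3/9 - 79*s^2/3 - 62*s/9 - 8/3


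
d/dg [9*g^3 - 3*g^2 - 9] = 3*g*(9*g - 2)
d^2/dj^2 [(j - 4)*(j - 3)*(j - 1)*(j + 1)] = 12*j^2 - 42*j + 22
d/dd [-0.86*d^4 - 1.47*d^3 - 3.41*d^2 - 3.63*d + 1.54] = -3.44*d^3 - 4.41*d^2 - 6.82*d - 3.63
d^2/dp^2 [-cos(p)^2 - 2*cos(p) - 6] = 2*cos(p) + 2*cos(2*p)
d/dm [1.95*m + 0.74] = 1.95000000000000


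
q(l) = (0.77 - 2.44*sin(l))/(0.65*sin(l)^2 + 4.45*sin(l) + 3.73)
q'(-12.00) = -0.27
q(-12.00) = -0.09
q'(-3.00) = 1.26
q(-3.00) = 0.36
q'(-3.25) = 0.70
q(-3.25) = 0.12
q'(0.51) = -0.30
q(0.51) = -0.07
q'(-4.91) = -0.03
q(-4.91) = -0.19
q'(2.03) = 0.08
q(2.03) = -0.17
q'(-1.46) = -429.36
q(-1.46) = -63.07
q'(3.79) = 5.52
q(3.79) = 1.75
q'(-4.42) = 0.05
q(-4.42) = -0.18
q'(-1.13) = -78.40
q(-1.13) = 12.56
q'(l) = (0.77 - 2.44*sin(l))*(-1.3*sin(l)*cos(l) - 4.45*cos(l))/(0.65*sin(l)^2 + 4.45*sin(l) + 3.73)^2 - 2.44*cos(l)/(0.65*sin(l)^2 + 4.45*sin(l) + 3.73)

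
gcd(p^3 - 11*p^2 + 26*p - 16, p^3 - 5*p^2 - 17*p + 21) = p - 1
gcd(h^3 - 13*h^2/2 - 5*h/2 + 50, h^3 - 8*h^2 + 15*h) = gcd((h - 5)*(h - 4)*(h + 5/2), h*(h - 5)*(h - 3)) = h - 5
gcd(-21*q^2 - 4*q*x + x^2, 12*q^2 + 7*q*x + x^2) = 3*q + x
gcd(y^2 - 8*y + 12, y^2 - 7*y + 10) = y - 2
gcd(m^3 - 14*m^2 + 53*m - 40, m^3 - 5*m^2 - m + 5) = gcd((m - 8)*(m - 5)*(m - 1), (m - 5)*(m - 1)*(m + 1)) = m^2 - 6*m + 5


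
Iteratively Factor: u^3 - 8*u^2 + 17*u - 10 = (u - 5)*(u^2 - 3*u + 2) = (u - 5)*(u - 1)*(u - 2)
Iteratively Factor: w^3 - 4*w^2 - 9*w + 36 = (w - 4)*(w^2 - 9) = (w - 4)*(w + 3)*(w - 3)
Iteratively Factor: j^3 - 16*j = (j + 4)*(j^2 - 4*j) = (j - 4)*(j + 4)*(j)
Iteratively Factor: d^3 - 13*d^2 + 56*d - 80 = (d - 4)*(d^2 - 9*d + 20) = (d - 5)*(d - 4)*(d - 4)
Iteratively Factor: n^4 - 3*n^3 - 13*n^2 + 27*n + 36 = (n + 3)*(n^3 - 6*n^2 + 5*n + 12) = (n - 3)*(n + 3)*(n^2 - 3*n - 4) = (n - 4)*(n - 3)*(n + 3)*(n + 1)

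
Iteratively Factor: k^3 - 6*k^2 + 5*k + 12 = (k - 4)*(k^2 - 2*k - 3) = (k - 4)*(k - 3)*(k + 1)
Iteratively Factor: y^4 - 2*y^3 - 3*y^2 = (y)*(y^3 - 2*y^2 - 3*y) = y*(y + 1)*(y^2 - 3*y) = y*(y - 3)*(y + 1)*(y)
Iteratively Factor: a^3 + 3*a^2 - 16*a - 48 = (a + 3)*(a^2 - 16) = (a + 3)*(a + 4)*(a - 4)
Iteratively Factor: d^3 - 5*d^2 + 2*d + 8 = (d + 1)*(d^2 - 6*d + 8) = (d - 4)*(d + 1)*(d - 2)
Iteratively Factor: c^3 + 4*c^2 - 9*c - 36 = (c + 3)*(c^2 + c - 12) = (c - 3)*(c + 3)*(c + 4)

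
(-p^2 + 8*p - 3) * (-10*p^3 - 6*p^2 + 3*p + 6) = 10*p^5 - 74*p^4 - 21*p^3 + 36*p^2 + 39*p - 18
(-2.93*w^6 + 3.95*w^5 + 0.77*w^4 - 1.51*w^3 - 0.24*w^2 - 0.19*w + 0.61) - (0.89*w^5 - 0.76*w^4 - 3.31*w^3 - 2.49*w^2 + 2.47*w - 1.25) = -2.93*w^6 + 3.06*w^5 + 1.53*w^4 + 1.8*w^3 + 2.25*w^2 - 2.66*w + 1.86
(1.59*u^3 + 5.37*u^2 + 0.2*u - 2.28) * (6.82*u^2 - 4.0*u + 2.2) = 10.8438*u^5 + 30.2634*u^4 - 16.618*u^3 - 4.5356*u^2 + 9.56*u - 5.016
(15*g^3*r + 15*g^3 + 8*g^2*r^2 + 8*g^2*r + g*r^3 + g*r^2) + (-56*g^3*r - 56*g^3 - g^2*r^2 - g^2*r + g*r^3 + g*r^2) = -41*g^3*r - 41*g^3 + 7*g^2*r^2 + 7*g^2*r + 2*g*r^3 + 2*g*r^2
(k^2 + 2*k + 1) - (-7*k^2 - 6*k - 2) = 8*k^2 + 8*k + 3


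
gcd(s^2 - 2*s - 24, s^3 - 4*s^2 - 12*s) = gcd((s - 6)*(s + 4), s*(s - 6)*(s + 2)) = s - 6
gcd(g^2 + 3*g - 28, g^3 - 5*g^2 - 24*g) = 1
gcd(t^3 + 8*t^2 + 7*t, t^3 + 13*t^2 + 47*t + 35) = t^2 + 8*t + 7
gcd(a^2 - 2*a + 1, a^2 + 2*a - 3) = a - 1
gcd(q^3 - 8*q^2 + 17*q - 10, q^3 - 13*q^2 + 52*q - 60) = q^2 - 7*q + 10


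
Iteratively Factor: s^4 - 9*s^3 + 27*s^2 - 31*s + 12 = (s - 1)*(s^3 - 8*s^2 + 19*s - 12) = (s - 3)*(s - 1)*(s^2 - 5*s + 4) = (s - 3)*(s - 1)^2*(s - 4)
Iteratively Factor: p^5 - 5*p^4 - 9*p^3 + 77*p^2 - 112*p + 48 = (p - 4)*(p^4 - p^3 - 13*p^2 + 25*p - 12) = (p - 4)*(p - 1)*(p^3 - 13*p + 12) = (p - 4)*(p - 1)^2*(p^2 + p - 12) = (p - 4)*(p - 1)^2*(p + 4)*(p - 3)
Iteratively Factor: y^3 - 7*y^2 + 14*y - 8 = (y - 4)*(y^2 - 3*y + 2) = (y - 4)*(y - 1)*(y - 2)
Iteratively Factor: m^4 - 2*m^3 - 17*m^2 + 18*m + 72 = (m - 3)*(m^3 + m^2 - 14*m - 24) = (m - 3)*(m + 2)*(m^2 - m - 12) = (m - 3)*(m + 2)*(m + 3)*(m - 4)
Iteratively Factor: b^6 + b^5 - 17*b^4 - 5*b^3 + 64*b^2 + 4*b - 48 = (b + 1)*(b^5 - 17*b^3 + 12*b^2 + 52*b - 48) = (b - 2)*(b + 1)*(b^4 + 2*b^3 - 13*b^2 - 14*b + 24) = (b - 2)*(b + 1)*(b + 4)*(b^3 - 2*b^2 - 5*b + 6) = (b - 2)*(b - 1)*(b + 1)*(b + 4)*(b^2 - b - 6) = (b - 3)*(b - 2)*(b - 1)*(b + 1)*(b + 4)*(b + 2)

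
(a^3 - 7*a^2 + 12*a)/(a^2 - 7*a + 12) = a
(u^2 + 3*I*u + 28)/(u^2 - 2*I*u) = (u^2 + 3*I*u + 28)/(u*(u - 2*I))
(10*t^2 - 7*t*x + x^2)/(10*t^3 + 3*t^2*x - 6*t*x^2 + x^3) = 1/(t + x)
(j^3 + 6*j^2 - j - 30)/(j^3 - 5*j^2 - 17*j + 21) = (j^2 + 3*j - 10)/(j^2 - 8*j + 7)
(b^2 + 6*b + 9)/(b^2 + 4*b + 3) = (b + 3)/(b + 1)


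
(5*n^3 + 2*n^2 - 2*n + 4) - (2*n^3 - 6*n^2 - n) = 3*n^3 + 8*n^2 - n + 4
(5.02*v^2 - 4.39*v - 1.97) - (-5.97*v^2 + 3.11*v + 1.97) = 10.99*v^2 - 7.5*v - 3.94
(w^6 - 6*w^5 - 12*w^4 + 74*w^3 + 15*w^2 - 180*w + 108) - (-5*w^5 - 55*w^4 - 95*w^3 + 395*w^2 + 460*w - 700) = w^6 - w^5 + 43*w^4 + 169*w^3 - 380*w^2 - 640*w + 808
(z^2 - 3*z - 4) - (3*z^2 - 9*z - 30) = -2*z^2 + 6*z + 26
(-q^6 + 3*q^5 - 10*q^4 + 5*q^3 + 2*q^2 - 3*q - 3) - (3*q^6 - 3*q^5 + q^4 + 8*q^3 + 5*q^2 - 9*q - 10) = -4*q^6 + 6*q^5 - 11*q^4 - 3*q^3 - 3*q^2 + 6*q + 7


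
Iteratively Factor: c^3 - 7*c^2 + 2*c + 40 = (c - 4)*(c^2 - 3*c - 10) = (c - 4)*(c + 2)*(c - 5)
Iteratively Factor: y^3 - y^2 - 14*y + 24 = (y + 4)*(y^2 - 5*y + 6) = (y - 2)*(y + 4)*(y - 3)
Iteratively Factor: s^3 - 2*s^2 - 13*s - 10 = (s - 5)*(s^2 + 3*s + 2) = (s - 5)*(s + 1)*(s + 2)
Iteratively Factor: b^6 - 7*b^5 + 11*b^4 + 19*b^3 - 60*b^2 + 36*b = (b - 3)*(b^5 - 4*b^4 - b^3 + 16*b^2 - 12*b) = (b - 3)*(b - 1)*(b^4 - 3*b^3 - 4*b^2 + 12*b) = (b - 3)*(b - 2)*(b - 1)*(b^3 - b^2 - 6*b) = (b - 3)^2*(b - 2)*(b - 1)*(b^2 + 2*b) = b*(b - 3)^2*(b - 2)*(b - 1)*(b + 2)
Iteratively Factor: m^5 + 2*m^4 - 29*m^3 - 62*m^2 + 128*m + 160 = (m + 4)*(m^4 - 2*m^3 - 21*m^2 + 22*m + 40) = (m + 4)^2*(m^3 - 6*m^2 + 3*m + 10) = (m - 5)*(m + 4)^2*(m^2 - m - 2) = (m - 5)*(m + 1)*(m + 4)^2*(m - 2)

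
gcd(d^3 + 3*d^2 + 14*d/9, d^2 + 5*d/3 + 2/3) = d + 2/3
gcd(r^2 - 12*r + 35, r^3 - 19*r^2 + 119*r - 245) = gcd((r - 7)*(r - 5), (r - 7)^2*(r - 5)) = r^2 - 12*r + 35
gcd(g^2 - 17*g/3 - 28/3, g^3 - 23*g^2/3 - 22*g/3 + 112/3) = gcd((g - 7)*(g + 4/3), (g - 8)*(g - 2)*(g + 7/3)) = 1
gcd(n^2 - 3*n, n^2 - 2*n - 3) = n - 3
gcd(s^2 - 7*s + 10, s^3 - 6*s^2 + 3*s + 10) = s^2 - 7*s + 10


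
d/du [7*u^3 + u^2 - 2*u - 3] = 21*u^2 + 2*u - 2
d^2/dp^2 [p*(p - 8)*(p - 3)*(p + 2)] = 12*p^2 - 54*p + 4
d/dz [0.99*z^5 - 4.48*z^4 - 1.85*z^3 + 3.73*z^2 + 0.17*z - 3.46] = 4.95*z^4 - 17.92*z^3 - 5.55*z^2 + 7.46*z + 0.17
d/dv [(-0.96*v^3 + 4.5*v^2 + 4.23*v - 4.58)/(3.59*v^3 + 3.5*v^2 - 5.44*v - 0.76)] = (-19.515*v^4 - 19.9266*v^3 + 12.2304*v^2 + 25.22*v - 28.13)/(12.8881*v^6 + 25.13*v^5 - 26.8092*v^4 - 43.5368*v^3 + 24.2736*v^2 + 8.2688*v + 0.5776)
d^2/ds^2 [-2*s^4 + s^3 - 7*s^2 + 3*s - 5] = -24*s^2 + 6*s - 14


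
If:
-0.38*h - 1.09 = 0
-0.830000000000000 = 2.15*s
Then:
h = -2.87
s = -0.39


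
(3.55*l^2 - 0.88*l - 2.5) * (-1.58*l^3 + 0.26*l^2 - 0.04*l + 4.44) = -5.609*l^5 + 2.3134*l^4 + 3.5792*l^3 + 15.1472*l^2 - 3.8072*l - 11.1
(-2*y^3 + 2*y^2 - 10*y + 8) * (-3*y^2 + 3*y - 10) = 6*y^5 - 12*y^4 + 56*y^3 - 74*y^2 + 124*y - 80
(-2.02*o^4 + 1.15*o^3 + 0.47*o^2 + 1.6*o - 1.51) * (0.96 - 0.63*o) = 1.2726*o^5 - 2.6637*o^4 + 0.8079*o^3 - 0.5568*o^2 + 2.4873*o - 1.4496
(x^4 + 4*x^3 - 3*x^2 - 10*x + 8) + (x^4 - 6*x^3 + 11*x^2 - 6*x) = 2*x^4 - 2*x^3 + 8*x^2 - 16*x + 8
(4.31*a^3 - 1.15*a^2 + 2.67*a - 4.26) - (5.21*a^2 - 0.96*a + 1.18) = 4.31*a^3 - 6.36*a^2 + 3.63*a - 5.44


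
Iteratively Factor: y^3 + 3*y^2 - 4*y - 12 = (y + 2)*(y^2 + y - 6) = (y - 2)*(y + 2)*(y + 3)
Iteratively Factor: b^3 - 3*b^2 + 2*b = (b - 2)*(b^2 - b) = (b - 2)*(b - 1)*(b)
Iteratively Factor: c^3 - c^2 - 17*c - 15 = (c + 3)*(c^2 - 4*c - 5) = (c + 1)*(c + 3)*(c - 5)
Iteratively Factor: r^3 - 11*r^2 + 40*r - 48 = (r - 4)*(r^2 - 7*r + 12) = (r - 4)^2*(r - 3)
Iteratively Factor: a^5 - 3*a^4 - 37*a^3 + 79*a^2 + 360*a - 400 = (a + 4)*(a^4 - 7*a^3 - 9*a^2 + 115*a - 100) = (a - 1)*(a + 4)*(a^3 - 6*a^2 - 15*a + 100) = (a - 5)*(a - 1)*(a + 4)*(a^2 - a - 20) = (a - 5)^2*(a - 1)*(a + 4)*(a + 4)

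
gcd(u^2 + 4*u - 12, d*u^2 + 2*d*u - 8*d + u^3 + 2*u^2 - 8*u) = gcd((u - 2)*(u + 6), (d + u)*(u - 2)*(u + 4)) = u - 2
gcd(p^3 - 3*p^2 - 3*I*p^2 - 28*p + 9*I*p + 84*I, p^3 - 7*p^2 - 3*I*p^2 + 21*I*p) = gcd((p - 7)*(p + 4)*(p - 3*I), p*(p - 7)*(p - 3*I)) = p^2 + p*(-7 - 3*I) + 21*I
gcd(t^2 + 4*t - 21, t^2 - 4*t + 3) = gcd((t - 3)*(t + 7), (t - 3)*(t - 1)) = t - 3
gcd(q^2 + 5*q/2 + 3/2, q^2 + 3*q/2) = q + 3/2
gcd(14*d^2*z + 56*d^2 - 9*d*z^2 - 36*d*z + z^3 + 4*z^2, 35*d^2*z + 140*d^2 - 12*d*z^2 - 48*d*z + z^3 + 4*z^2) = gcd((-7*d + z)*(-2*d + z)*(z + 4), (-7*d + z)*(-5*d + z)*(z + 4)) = -7*d*z - 28*d + z^2 + 4*z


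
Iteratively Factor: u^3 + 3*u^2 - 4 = (u + 2)*(u^2 + u - 2) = (u - 1)*(u + 2)*(u + 2)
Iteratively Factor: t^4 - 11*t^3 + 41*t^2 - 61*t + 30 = (t - 2)*(t^3 - 9*t^2 + 23*t - 15) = (t - 3)*(t - 2)*(t^2 - 6*t + 5) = (t - 3)*(t - 2)*(t - 1)*(t - 5)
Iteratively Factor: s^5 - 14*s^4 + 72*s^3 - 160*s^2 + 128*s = (s - 4)*(s^4 - 10*s^3 + 32*s^2 - 32*s) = s*(s - 4)*(s^3 - 10*s^2 + 32*s - 32) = s*(s - 4)*(s - 2)*(s^2 - 8*s + 16) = s*(s - 4)^2*(s - 2)*(s - 4)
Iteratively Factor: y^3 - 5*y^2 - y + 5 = (y - 5)*(y^2 - 1) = (y - 5)*(y - 1)*(y + 1)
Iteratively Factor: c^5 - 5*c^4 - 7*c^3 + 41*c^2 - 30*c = (c)*(c^4 - 5*c^3 - 7*c^2 + 41*c - 30) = c*(c - 2)*(c^3 - 3*c^2 - 13*c + 15) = c*(c - 5)*(c - 2)*(c^2 + 2*c - 3) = c*(c - 5)*(c - 2)*(c - 1)*(c + 3)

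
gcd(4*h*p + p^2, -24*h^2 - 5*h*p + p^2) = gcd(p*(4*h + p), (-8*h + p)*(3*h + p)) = 1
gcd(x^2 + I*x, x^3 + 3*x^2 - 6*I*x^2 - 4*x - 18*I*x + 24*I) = 1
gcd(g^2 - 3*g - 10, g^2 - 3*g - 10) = g^2 - 3*g - 10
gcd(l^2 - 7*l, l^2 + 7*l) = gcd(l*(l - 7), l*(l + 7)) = l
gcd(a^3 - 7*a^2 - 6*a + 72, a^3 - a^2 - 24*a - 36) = a^2 - 3*a - 18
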